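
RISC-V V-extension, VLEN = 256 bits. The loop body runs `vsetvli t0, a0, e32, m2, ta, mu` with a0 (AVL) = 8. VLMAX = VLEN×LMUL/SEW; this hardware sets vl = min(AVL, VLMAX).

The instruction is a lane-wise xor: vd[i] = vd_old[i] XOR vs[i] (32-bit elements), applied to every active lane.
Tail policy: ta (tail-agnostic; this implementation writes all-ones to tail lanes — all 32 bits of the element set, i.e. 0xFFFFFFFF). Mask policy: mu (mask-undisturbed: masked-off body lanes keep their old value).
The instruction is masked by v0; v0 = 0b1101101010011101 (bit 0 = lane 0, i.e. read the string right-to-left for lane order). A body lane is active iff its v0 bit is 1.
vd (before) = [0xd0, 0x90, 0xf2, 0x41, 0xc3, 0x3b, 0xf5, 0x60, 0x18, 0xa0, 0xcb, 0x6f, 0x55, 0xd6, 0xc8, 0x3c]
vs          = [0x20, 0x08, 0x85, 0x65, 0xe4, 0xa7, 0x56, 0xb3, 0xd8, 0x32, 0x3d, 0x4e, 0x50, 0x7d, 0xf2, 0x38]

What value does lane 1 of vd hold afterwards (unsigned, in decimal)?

VLMAX = (256 × 2) / 32 = 16 lanes
vl = min(AVL, VLMAX) = min(8, 16) = 8
vd[0] xor(0xd0,0x20) -> 0xf0
vd[1] mask-off/keep -> 0x90
vd[2] xor(0xf2,0x85) -> 0x77
vd[3] xor(0x41,0x65) -> 0x24
vd[4] xor(0xc3,0xe4) -> 0x27
vd[5] mask-off/keep -> 0x3b
vd[6] mask-off/keep -> 0xf5
vd[7] xor(0x60,0xb3) -> 0xd3
vd[8] tail/ones -> 0xffffffff
vd[9] tail/ones -> 0xffffffff
vd[10] tail/ones -> 0xffffffff
vd[11] tail/ones -> 0xffffffff
vd[12] tail/ones -> 0xffffffff
vd[13] tail/ones -> 0xffffffff
vd[14] tail/ones -> 0xffffffff
vd[15] tail/ones -> 0xffffffff

vd[1] = 144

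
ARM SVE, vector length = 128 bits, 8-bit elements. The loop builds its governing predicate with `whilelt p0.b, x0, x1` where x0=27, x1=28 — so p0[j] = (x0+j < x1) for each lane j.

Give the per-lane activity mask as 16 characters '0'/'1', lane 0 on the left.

128-bit reg / 8-bit elem → 16 lanes
whilelt: lane j active iff 27+j < 28 → j < 1 → 1 active
bits (lane 0 leftmost): 1000000000000000

predicate = 1000000000000000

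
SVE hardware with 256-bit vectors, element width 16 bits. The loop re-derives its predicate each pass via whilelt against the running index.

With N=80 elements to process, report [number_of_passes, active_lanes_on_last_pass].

register lanes = 256/16 = 16
N=80: ⌈80/16⌉ = 5 iters; last vl = 80 − 4×16 = 16

[iterations, last_vl] = [5, 16]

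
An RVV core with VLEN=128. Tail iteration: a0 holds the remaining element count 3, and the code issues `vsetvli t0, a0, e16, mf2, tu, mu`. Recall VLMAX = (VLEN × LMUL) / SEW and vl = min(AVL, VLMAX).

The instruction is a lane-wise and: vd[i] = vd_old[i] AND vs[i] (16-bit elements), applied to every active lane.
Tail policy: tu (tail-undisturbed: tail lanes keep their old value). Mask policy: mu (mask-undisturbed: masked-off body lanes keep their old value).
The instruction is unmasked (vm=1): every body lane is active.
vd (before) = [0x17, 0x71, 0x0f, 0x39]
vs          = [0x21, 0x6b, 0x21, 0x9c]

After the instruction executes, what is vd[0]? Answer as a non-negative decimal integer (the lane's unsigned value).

VLMAX = VLEN×LMUL/SEW = 128×1/2/16 = 4
vl = min(AVL, VLMAX) = min(3, 4) = 3
[0] and(0x17,0x21) = 0x01
[1] and(0x71,0x6b) = 0x61
[2] and(0x0f,0x21) = 0x01
[3] tail/keep = 0x39

vd[0] = 1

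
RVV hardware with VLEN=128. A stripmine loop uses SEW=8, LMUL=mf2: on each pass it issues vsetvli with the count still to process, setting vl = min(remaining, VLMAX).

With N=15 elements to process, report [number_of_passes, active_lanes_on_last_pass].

lanes per group: 128·1/2/8 = 8
N=15: ⌈15/8⌉ = 2 iters; last vl = 15 − 1×8 = 7

[iterations, last_vl] = [2, 7]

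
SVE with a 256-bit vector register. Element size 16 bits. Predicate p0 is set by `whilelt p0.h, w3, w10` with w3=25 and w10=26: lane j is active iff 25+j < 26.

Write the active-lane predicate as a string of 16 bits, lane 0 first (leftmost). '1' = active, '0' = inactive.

256-bit reg / 16-bit elem → 16 lanes
p0[j] = (25+j < 26); true for j=0..0 → 1 lanes set
bits (lane 0 leftmost): 1000000000000000

predicate = 1000000000000000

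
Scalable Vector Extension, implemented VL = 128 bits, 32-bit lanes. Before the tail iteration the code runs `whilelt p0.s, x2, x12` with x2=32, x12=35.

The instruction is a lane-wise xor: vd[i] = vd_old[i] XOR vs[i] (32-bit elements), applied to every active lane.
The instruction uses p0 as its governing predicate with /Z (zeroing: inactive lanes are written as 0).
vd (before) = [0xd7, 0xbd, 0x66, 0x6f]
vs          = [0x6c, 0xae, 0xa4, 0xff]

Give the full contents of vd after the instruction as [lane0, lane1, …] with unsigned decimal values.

128-bit reg / 32-bit elem → 4 lanes
whilelt: lane j active iff 32+j < 35 → j < 3 → 3 active
  i=0: xor(0xd7,0x6c) → 187
  i=1: xor(0xbd,0xae) → 19
  i=2: xor(0x66,0xa4) → 194
  i=3: tail/zero → 0

vd = [187, 19, 194, 0]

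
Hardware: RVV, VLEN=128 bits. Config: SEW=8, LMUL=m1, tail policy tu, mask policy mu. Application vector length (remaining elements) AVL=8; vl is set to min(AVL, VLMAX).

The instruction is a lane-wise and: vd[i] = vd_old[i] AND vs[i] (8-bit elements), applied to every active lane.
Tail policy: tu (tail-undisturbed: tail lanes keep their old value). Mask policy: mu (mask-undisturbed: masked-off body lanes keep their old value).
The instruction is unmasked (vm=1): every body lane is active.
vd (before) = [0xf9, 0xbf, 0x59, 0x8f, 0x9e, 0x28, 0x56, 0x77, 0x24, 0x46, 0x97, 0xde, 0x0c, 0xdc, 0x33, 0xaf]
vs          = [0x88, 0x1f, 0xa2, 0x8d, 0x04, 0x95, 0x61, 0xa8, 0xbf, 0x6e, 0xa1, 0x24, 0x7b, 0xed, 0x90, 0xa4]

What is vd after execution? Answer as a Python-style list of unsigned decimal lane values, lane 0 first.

VLMAX = VLEN×LMUL/SEW = 128×1/8 = 16
AVL=8 ≤ VLMAX=16, so vl = 8
[0] and(0xf9,0x88) = 0x88
[1] and(0xbf,0x1f) = 0x1f
[2] and(0x59,0xa2) = 0x00
[3] and(0x8f,0x8d) = 0x8d
[4] and(0x9e,0x04) = 0x04
[5] and(0x28,0x95) = 0x00
[6] and(0x56,0x61) = 0x40
[7] and(0x77,0xa8) = 0x20
[8] tail/keep = 0x24
[9] tail/keep = 0x46
[10] tail/keep = 0x97
[11] tail/keep = 0xde
[12] tail/keep = 0x0c
[13] tail/keep = 0xdc
[14] tail/keep = 0x33
[15] tail/keep = 0xaf

vd = [136, 31, 0, 141, 4, 0, 64, 32, 36, 70, 151, 222, 12, 220, 51, 175]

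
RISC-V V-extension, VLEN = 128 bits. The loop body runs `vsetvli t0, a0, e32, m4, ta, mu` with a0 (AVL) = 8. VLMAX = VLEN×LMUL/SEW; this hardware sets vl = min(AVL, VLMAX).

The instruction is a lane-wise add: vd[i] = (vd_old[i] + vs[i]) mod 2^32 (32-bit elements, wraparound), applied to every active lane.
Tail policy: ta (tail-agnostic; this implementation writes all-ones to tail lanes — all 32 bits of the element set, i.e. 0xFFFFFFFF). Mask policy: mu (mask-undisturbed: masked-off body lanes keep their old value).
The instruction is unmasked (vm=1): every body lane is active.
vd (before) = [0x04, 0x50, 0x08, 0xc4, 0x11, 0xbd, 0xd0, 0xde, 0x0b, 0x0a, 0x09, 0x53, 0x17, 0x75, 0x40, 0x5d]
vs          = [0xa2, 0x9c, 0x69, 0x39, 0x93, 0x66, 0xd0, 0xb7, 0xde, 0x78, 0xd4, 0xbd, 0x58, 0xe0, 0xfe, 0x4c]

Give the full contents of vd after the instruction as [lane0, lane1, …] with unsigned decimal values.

vd = [166, 236, 113, 253, 164, 291, 416, 405, 4294967295, 4294967295, 4294967295, 4294967295, 4294967295, 4294967295, 4294967295, 4294967295]

lanes per group: 128·4/32 = 16
vl = min(AVL, VLMAX) = min(8, 16) = 8
vd[0] add(0x04,0xa2) -> 0xa6
vd[1] add(0x50,0x9c) -> 0xec
vd[2] add(0x08,0x69) -> 0x71
vd[3] add(0xc4,0x39) -> 0xfd
vd[4] add(0x11,0x93) -> 0xa4
vd[5] add(0xbd,0x66) -> 0x123
vd[6] add(0xd0,0xd0) -> 0x1a0
vd[7] add(0xde,0xb7) -> 0x195
vd[8] tail/ones -> 0xffffffff
vd[9] tail/ones -> 0xffffffff
vd[10] tail/ones -> 0xffffffff
vd[11] tail/ones -> 0xffffffff
vd[12] tail/ones -> 0xffffffff
vd[13] tail/ones -> 0xffffffff
vd[14] tail/ones -> 0xffffffff
vd[15] tail/ones -> 0xffffffff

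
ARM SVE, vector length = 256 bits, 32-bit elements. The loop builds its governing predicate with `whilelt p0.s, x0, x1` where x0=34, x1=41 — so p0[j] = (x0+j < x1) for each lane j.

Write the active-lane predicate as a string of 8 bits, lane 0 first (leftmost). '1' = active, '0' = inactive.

predicate = 11111110

lane count: 256 div 32 = 8
p0[j] = (34+j < 41); true for j=0..6 → 7 lanes set
bits (lane 0 leftmost): 11111110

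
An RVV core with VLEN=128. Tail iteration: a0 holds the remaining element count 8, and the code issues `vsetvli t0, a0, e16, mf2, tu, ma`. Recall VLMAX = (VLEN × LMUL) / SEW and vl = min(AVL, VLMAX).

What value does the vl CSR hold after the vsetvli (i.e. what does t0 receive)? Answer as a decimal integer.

vl = 4

lanes per group: 128·1/2/16 = 4
AVL=8 > VLMAX=4, so vl = 4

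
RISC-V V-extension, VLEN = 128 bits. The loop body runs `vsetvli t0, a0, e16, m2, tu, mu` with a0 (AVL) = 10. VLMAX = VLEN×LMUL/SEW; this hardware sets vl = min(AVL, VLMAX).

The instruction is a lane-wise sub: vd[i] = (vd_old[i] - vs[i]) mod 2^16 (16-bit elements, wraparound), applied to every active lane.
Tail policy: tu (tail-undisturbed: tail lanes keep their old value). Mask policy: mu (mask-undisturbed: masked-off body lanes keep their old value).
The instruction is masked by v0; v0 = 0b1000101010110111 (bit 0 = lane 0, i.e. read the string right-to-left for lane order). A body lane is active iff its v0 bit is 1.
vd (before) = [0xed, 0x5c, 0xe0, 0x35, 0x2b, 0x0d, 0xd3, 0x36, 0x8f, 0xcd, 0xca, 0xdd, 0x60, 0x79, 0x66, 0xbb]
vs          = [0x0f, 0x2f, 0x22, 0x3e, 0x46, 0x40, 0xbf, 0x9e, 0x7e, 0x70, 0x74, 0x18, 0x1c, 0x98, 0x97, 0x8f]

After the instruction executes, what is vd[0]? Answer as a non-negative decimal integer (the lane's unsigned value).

vd[0] = 222

VLMAX = VLEN×LMUL/SEW = 128×2/16 = 16
AVL=10 ≤ VLMAX=16, so vl = 10
lane  0: sub(0xed,0x0f) ⇒ 0xde
lane  1: sub(0x5c,0x2f) ⇒ 0x2d
lane  2: sub(0xe0,0x22) ⇒ 0xbe
lane  3: mask-off/keep ⇒ 0x35
lane  4: sub(0x2b,0x46) ⇒ 0xffe5
lane  5: sub(0x0d,0x40) ⇒ 0xffcd
lane  6: mask-off/keep ⇒ 0xd3
lane  7: sub(0x36,0x9e) ⇒ 0xff98
lane  8: mask-off/keep ⇒ 0x8f
lane  9: sub(0xcd,0x70) ⇒ 0x5d
lane 10: tail/keep ⇒ 0xca
lane 11: tail/keep ⇒ 0xdd
lane 12: tail/keep ⇒ 0x60
lane 13: tail/keep ⇒ 0x79
lane 14: tail/keep ⇒ 0x66
lane 15: tail/keep ⇒ 0xbb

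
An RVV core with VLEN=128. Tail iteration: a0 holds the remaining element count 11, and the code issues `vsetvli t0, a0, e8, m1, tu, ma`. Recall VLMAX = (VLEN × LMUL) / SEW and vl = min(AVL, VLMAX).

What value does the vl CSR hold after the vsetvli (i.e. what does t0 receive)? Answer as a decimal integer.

VLMAX = (128 × 1) / 8 = 16 lanes
AVL=11 ≤ VLMAX=16, so vl = 11

vl = 11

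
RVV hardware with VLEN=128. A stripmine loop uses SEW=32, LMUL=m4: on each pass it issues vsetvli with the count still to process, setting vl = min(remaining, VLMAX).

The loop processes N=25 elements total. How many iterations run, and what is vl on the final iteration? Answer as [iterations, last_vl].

[iterations, last_vl] = [2, 9]

VLMAX = (128 × 4) / 32 = 16 lanes
N=25: ⌈25/16⌉ = 2 iters; last vl = 25 − 1×16 = 9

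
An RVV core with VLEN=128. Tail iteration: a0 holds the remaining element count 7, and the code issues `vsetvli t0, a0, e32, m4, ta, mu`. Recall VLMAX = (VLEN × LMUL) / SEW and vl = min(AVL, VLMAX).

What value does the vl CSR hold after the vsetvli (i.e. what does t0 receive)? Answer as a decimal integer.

vl = 7

lanes per group: 128·4/32 = 16
vl = min(AVL, VLMAX) = min(7, 16) = 7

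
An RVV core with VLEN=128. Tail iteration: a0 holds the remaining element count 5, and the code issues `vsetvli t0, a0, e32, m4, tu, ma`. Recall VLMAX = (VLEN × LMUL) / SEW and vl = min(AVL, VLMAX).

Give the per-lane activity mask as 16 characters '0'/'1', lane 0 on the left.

VLMAX = (128 × 4) / 32 = 16 lanes
AVL=5 ≤ VLMAX=16, so vl = 5
bits (lane 0 leftmost): 1111100000000000

predicate = 1111100000000000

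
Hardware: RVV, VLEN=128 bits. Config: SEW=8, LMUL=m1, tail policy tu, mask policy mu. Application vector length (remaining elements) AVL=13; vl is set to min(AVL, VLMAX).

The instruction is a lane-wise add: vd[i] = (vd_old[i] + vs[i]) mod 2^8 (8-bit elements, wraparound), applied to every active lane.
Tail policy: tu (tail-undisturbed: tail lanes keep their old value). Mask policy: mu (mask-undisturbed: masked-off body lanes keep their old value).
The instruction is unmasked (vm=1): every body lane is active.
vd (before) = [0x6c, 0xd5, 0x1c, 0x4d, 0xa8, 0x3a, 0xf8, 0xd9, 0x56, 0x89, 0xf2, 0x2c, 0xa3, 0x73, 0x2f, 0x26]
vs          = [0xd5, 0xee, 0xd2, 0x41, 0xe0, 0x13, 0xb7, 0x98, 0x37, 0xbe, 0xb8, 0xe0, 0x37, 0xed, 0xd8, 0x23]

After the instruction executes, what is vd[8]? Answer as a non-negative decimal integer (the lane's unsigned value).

vd[8] = 141

lanes per group: 128·1/8 = 16
AVL=13 ≤ VLMAX=16, so vl = 13
  i=0: add(0x6c,0xd5) → 65
  i=1: add(0xd5,0xee) → 195
  i=2: add(0x1c,0xd2) → 238
  i=3: add(0x4d,0x41) → 142
  i=4: add(0xa8,0xe0) → 136
  i=5: add(0x3a,0x13) → 77
  i=6: add(0xf8,0xb7) → 175
  i=7: add(0xd9,0x98) → 113
  i=8: add(0x56,0x37) → 141
  i=9: add(0x89,0xbe) → 71
  i=10: add(0xf2,0xb8) → 170
  i=11: add(0x2c,0xe0) → 12
  i=12: add(0xa3,0x37) → 218
  i=13: tail/keep → 115
  i=14: tail/keep → 47
  i=15: tail/keep → 38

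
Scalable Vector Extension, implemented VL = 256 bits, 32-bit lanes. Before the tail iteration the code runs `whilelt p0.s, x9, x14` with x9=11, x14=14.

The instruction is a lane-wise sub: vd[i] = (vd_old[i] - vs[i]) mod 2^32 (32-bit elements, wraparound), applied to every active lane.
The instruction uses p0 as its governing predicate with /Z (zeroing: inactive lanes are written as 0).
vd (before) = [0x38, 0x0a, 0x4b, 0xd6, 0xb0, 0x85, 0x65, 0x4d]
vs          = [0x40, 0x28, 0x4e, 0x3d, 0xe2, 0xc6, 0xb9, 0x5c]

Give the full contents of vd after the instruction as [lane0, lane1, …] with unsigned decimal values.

lane count: 256 div 32 = 8
whilelt: lane j active iff 11+j < 14 → j < 3 → 3 active
lane  0: sub(0x38,0x40) ⇒ 0xfffffff8
lane  1: sub(0x0a,0x28) ⇒ 0xffffffe2
lane  2: sub(0x4b,0x4e) ⇒ 0xfffffffd
lane  3: tail/zero ⇒ 0x00
lane  4: tail/zero ⇒ 0x00
lane  5: tail/zero ⇒ 0x00
lane  6: tail/zero ⇒ 0x00
lane  7: tail/zero ⇒ 0x00

vd = [4294967288, 4294967266, 4294967293, 0, 0, 0, 0, 0]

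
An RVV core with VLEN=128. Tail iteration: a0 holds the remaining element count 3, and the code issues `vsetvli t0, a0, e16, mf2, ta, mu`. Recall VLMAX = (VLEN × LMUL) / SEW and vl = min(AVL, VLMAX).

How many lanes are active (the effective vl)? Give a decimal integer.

vl = 3

lanes per group: 128·1/2/16 = 4
vl = min(AVL, VLMAX) = min(3, 4) = 3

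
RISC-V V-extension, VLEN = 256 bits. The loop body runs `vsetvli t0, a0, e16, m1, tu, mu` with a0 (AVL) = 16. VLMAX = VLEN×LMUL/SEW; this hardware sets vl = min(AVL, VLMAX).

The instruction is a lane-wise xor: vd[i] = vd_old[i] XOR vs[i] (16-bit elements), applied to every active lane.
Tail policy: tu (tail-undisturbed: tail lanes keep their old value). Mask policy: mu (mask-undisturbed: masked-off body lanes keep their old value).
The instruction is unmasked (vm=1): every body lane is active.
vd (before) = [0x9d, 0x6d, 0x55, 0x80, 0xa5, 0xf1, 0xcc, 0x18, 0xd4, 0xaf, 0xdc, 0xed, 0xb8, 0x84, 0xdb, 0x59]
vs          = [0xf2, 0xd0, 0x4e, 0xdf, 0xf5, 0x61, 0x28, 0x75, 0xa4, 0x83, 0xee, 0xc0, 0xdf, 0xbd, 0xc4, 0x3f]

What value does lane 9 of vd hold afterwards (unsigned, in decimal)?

VLMAX = VLEN×LMUL/SEW = 256×1/16 = 16
AVL=16 ≤ VLMAX=16, so vl = 16
  i=0: xor(0x9d,0xf2) → 111
  i=1: xor(0x6d,0xd0) → 189
  i=2: xor(0x55,0x4e) → 27
  i=3: xor(0x80,0xdf) → 95
  i=4: xor(0xa5,0xf5) → 80
  i=5: xor(0xf1,0x61) → 144
  i=6: xor(0xcc,0x28) → 228
  i=7: xor(0x18,0x75) → 109
  i=8: xor(0xd4,0xa4) → 112
  i=9: xor(0xaf,0x83) → 44
  i=10: xor(0xdc,0xee) → 50
  i=11: xor(0xed,0xc0) → 45
  i=12: xor(0xb8,0xdf) → 103
  i=13: xor(0x84,0xbd) → 57
  i=14: xor(0xdb,0xc4) → 31
  i=15: xor(0x59,0x3f) → 102

vd[9] = 44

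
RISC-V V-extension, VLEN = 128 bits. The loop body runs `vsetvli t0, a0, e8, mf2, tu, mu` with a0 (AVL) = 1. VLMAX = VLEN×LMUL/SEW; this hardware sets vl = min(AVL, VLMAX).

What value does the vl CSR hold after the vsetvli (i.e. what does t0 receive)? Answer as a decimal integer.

lanes per group: 128·1/2/8 = 8
AVL=1 ≤ VLMAX=8, so vl = 1

vl = 1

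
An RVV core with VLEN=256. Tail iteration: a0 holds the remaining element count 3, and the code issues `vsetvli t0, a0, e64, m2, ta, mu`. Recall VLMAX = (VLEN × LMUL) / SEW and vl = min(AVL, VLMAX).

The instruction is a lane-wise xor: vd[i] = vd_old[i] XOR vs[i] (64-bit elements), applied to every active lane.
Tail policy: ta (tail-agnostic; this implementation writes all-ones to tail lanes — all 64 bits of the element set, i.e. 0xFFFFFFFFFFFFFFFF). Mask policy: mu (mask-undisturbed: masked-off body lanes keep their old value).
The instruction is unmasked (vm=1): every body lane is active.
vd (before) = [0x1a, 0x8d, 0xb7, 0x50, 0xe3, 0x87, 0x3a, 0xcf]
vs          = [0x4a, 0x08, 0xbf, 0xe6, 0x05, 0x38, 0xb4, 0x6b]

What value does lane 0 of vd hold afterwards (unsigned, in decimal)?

VLMAX = VLEN×LMUL/SEW = 256×2/64 = 8
vl ← min(3, 8) = 3
[0] xor(0x1a,0x4a) = 0x50
[1] xor(0x8d,0x08) = 0x85
[2] xor(0xb7,0xbf) = 0x08
[3] tail/ones = 0xffffffffffffffff
[4] tail/ones = 0xffffffffffffffff
[5] tail/ones = 0xffffffffffffffff
[6] tail/ones = 0xffffffffffffffff
[7] tail/ones = 0xffffffffffffffff

vd[0] = 80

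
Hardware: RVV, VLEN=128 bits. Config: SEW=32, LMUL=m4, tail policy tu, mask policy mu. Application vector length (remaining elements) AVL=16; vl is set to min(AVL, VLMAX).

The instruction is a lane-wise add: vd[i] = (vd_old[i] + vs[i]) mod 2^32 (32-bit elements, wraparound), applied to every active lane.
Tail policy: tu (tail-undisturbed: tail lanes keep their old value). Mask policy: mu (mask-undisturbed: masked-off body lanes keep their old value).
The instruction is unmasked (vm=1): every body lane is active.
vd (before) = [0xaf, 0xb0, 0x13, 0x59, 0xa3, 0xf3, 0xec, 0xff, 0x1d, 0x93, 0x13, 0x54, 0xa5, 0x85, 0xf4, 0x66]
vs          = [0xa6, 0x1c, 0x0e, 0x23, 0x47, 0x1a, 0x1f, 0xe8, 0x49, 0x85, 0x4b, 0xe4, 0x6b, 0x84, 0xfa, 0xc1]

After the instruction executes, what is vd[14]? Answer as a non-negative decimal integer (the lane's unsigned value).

VLMAX = VLEN×LMUL/SEW = 128×4/32 = 16
vl = min(AVL, VLMAX) = min(16, 16) = 16
lane  0: add(0xaf,0xa6) ⇒ 0x155
lane  1: add(0xb0,0x1c) ⇒ 0xcc
lane  2: add(0x13,0x0e) ⇒ 0x21
lane  3: add(0x59,0x23) ⇒ 0x7c
lane  4: add(0xa3,0x47) ⇒ 0xea
lane  5: add(0xf3,0x1a) ⇒ 0x10d
lane  6: add(0xec,0x1f) ⇒ 0x10b
lane  7: add(0xff,0xe8) ⇒ 0x1e7
lane  8: add(0x1d,0x49) ⇒ 0x66
lane  9: add(0x93,0x85) ⇒ 0x118
lane 10: add(0x13,0x4b) ⇒ 0x5e
lane 11: add(0x54,0xe4) ⇒ 0x138
lane 12: add(0xa5,0x6b) ⇒ 0x110
lane 13: add(0x85,0x84) ⇒ 0x109
lane 14: add(0xf4,0xfa) ⇒ 0x1ee
lane 15: add(0x66,0xc1) ⇒ 0x127

vd[14] = 494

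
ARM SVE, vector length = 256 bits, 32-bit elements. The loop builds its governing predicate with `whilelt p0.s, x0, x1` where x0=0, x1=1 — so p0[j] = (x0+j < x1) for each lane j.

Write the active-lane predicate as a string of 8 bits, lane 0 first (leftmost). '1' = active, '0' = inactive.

predicate = 10000000

256-bit reg / 32-bit elem → 8 lanes
p0[j] = (0+j < 1); true for j=0..0 → 1 lanes set
bits (lane 0 leftmost): 10000000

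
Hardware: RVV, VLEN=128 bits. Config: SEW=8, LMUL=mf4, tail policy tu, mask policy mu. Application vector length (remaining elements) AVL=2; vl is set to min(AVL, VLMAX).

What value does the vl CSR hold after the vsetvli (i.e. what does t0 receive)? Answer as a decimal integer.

lanes per group: 128·1/4/8 = 4
AVL=2 ≤ VLMAX=4, so vl = 2

vl = 2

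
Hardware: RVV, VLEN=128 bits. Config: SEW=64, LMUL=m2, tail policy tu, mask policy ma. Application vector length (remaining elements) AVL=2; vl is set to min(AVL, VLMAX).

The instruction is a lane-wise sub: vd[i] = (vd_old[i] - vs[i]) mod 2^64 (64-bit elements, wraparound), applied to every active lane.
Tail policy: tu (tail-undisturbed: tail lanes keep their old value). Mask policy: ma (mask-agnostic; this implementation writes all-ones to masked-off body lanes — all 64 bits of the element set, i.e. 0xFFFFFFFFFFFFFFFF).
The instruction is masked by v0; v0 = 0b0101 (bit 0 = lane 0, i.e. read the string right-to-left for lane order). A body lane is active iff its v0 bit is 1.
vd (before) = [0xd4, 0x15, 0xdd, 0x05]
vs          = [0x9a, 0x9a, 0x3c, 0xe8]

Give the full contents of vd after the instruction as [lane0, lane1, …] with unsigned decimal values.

lanes per group: 128·2/64 = 4
vl = min(AVL, VLMAX) = min(2, 4) = 2
[0] sub(0xd4,0x9a) = 0x3a
[1] mask-off/ones = 0xffffffffffffffff
[2] tail/keep = 0xdd
[3] tail/keep = 0x05

vd = [58, 18446744073709551615, 221, 5]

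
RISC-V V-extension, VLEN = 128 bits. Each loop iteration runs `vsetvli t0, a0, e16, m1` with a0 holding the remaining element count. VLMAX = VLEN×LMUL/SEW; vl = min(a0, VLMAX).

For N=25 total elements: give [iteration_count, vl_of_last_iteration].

[iterations, last_vl] = [4, 1]

VLMAX = (128 × 1) / 16 = 8 lanes
N=25: ⌈25/8⌉ = 4 iters; last vl = 25 − 3×8 = 1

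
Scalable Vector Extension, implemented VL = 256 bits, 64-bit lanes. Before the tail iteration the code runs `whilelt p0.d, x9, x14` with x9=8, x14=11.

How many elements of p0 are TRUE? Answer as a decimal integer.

vl = 3

lane count: 256 div 64 = 4
active while 8+j < 11, i.e. j ∈ [0,3) capped at 4 ⇒ 3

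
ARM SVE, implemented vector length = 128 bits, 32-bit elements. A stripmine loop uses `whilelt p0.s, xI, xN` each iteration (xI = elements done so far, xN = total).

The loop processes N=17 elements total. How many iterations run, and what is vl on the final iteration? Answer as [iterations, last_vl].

register lanes = 128/32 = 4
17 elements at 4/iter → 5 passes, remainder 1 on the last

[iterations, last_vl] = [5, 1]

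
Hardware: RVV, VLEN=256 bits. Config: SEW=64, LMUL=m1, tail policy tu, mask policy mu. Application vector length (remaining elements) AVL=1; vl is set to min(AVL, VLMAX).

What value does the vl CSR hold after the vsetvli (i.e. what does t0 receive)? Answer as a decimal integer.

VLMAX = VLEN×LMUL/SEW = 256×1/64 = 4
vl = min(AVL, VLMAX) = min(1, 4) = 1

vl = 1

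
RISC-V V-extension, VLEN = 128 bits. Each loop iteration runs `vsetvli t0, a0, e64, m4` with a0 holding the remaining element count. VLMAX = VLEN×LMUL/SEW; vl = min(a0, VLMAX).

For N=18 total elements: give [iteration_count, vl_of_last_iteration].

VLMAX = VLEN×LMUL/SEW = 128×4/64 = 8
18 elements at 8/iter → 3 passes, remainder 2 on the last

[iterations, last_vl] = [3, 2]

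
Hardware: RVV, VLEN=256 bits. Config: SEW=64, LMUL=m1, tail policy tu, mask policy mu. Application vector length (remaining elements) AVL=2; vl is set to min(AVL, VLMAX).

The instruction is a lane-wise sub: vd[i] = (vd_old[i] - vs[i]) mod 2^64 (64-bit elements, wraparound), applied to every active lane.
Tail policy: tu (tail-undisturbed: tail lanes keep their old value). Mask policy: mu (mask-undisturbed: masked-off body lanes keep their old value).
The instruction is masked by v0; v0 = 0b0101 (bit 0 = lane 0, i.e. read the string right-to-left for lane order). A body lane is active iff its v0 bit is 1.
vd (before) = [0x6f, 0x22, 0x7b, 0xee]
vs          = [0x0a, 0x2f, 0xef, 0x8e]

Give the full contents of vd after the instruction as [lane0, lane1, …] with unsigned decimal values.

VLMAX = VLEN×LMUL/SEW = 256×1/64 = 4
AVL=2 ≤ VLMAX=4, so vl = 2
vd[0] sub(0x6f,0x0a) -> 0x65
vd[1] mask-off/keep -> 0x22
vd[2] tail/keep -> 0x7b
vd[3] tail/keep -> 0xee

vd = [101, 34, 123, 238]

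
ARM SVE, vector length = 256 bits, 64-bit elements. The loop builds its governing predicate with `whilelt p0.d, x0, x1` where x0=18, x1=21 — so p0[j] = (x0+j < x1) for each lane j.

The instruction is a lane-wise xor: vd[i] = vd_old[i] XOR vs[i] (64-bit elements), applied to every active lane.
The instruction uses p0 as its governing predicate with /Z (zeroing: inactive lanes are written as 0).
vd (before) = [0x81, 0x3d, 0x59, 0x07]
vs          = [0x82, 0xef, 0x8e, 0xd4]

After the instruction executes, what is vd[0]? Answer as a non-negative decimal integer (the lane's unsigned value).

vd[0] = 3

lane count: 256 div 64 = 4
active while 18+j < 21, i.e. j ∈ [0,3) capped at 4 ⇒ 3
  i=0: xor(0x81,0x82) → 3
  i=1: xor(0x3d,0xef) → 210
  i=2: xor(0x59,0x8e) → 215
  i=3: tail/zero → 0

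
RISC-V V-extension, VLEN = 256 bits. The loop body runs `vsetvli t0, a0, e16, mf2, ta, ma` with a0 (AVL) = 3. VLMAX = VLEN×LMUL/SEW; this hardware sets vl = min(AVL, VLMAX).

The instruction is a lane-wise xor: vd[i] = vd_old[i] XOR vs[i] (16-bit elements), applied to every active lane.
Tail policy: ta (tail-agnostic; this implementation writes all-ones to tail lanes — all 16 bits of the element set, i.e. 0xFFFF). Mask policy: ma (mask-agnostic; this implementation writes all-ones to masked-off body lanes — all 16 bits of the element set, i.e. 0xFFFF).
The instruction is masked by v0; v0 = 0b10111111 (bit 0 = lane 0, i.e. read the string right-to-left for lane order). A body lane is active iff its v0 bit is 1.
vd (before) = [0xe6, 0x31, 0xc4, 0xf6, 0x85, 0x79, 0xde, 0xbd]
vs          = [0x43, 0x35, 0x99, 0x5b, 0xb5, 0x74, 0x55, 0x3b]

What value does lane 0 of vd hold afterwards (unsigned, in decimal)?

VLMAX = VLEN×LMUL/SEW = 256×1/2/16 = 8
AVL=3 ≤ VLMAX=8, so vl = 3
vd[0] xor(0xe6,0x43) -> 0xa5
vd[1] xor(0x31,0x35) -> 0x04
vd[2] xor(0xc4,0x99) -> 0x5d
vd[3] tail/ones -> 0xffff
vd[4] tail/ones -> 0xffff
vd[5] tail/ones -> 0xffff
vd[6] tail/ones -> 0xffff
vd[7] tail/ones -> 0xffff

vd[0] = 165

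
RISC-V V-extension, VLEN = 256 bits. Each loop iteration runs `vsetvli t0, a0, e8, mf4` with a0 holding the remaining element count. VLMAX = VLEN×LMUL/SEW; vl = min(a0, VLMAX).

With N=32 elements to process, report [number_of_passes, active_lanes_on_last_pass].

VLMAX = VLEN×LMUL/SEW = 256×1/4/8 = 8
iterations = ceil(32/8) = 4; final-pass vl = 8

[iterations, last_vl] = [4, 8]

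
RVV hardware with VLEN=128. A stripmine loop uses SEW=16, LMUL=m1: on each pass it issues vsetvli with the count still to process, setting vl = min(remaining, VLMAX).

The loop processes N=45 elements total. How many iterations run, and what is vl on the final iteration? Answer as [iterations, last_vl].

[iterations, last_vl] = [6, 5]

lanes per group: 128·1/16 = 8
iterations = ceil(45/8) = 6; final-pass vl = 5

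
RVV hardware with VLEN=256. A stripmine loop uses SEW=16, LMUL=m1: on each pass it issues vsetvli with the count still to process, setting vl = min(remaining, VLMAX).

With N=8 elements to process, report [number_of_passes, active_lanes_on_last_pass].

VLMAX = (256 × 1) / 16 = 16 lanes
iterations = ceil(8/16) = 1; final-pass vl = 8

[iterations, last_vl] = [1, 8]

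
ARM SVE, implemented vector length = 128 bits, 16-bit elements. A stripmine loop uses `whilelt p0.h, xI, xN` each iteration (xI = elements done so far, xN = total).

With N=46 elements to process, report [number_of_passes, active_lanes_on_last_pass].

128-bit reg / 16-bit elem → 8 lanes
46 elements at 8/iter → 6 passes, remainder 6 on the last

[iterations, last_vl] = [6, 6]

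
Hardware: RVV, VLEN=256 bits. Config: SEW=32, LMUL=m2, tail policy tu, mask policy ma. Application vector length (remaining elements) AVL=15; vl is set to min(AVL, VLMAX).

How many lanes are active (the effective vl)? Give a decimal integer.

vl = 15

VLMAX = (256 × 2) / 32 = 16 lanes
AVL=15 ≤ VLMAX=16, so vl = 15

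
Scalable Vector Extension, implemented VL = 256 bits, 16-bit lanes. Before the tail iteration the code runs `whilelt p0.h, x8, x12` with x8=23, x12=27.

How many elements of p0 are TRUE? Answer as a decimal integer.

vl = 4

lane count: 256 div 16 = 16
whilelt: lane j active iff 23+j < 27 → j < 4 → 4 active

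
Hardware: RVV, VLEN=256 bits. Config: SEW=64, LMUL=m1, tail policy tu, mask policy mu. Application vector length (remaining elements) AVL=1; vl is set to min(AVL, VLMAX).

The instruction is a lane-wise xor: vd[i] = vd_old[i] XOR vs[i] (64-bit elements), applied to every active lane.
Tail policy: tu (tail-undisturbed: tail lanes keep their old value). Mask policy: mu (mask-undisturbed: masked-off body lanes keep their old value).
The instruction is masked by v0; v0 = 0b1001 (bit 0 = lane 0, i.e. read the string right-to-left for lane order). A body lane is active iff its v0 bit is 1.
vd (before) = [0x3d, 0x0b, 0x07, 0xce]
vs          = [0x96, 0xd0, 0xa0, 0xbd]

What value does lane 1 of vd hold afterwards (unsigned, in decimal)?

VLMAX = VLEN×LMUL/SEW = 256×1/64 = 4
AVL=1 ≤ VLMAX=4, so vl = 1
  i=0: xor(0x3d,0x96) → 171
  i=1: tail/keep → 11
  i=2: tail/keep → 7
  i=3: tail/keep → 206

vd[1] = 11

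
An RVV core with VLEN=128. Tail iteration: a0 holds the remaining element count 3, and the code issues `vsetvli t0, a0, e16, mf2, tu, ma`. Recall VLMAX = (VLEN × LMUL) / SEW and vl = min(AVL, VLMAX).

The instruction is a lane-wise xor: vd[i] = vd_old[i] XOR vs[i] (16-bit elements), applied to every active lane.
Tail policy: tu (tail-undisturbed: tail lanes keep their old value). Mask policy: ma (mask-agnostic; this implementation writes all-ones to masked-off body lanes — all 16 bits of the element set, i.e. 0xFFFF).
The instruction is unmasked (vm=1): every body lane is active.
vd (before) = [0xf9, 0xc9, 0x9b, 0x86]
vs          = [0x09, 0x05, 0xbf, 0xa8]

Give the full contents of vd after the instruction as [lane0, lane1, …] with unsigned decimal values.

VLMAX = VLEN×LMUL/SEW = 128×1/2/16 = 4
vl ← min(3, 4) = 3
[0] xor(0xf9,0x09) = 0xf0
[1] xor(0xc9,0x05) = 0xcc
[2] xor(0x9b,0xbf) = 0x24
[3] tail/keep = 0x86

vd = [240, 204, 36, 134]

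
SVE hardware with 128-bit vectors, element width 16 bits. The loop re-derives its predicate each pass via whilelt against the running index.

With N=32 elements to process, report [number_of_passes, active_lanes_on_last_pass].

128-bit reg / 16-bit elem → 8 lanes
iterations = ceil(32/8) = 4; final-pass vl = 8

[iterations, last_vl] = [4, 8]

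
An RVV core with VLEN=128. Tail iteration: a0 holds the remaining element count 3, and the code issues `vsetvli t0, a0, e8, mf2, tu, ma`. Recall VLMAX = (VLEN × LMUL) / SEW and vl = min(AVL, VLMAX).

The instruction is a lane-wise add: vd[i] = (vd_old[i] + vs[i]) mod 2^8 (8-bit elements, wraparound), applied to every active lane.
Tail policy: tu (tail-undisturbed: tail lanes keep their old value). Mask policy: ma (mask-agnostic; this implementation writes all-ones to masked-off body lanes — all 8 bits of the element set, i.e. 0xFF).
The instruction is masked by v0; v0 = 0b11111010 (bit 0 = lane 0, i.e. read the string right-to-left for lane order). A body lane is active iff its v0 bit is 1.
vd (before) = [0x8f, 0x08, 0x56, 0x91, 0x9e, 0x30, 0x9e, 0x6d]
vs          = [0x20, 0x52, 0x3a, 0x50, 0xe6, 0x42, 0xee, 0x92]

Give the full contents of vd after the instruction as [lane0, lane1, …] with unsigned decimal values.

vd = [255, 90, 255, 145, 158, 48, 158, 109]

VLMAX = VLEN×LMUL/SEW = 128×1/2/8 = 8
vl ← min(3, 8) = 3
vd[0] mask-off/ones -> 0xff
vd[1] add(0x08,0x52) -> 0x5a
vd[2] mask-off/ones -> 0xff
vd[3] tail/keep -> 0x91
vd[4] tail/keep -> 0x9e
vd[5] tail/keep -> 0x30
vd[6] tail/keep -> 0x9e
vd[7] tail/keep -> 0x6d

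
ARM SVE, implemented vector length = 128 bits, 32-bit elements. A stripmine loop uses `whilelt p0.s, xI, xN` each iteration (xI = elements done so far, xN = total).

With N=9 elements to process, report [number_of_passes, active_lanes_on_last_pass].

register lanes = 128/32 = 4
9 elements at 4/iter → 3 passes, remainder 1 on the last

[iterations, last_vl] = [3, 1]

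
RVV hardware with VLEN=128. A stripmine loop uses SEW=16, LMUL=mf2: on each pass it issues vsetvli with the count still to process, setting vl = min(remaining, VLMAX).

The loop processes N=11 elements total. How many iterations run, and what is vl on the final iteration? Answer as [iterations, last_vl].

[iterations, last_vl] = [3, 3]

lanes per group: 128·1/2/16 = 4
iterations = ceil(11/4) = 3; final-pass vl = 3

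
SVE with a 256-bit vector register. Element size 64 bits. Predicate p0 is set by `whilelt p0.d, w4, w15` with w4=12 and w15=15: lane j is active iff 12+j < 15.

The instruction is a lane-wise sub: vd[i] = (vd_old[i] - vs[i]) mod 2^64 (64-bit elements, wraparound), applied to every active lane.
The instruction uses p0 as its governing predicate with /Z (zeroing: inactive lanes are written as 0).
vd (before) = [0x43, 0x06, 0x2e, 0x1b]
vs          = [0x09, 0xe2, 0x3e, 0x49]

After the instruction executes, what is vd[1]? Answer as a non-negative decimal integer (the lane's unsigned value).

256-bit reg / 64-bit elem → 4 lanes
whilelt: lane j active iff 12+j < 15 → j < 3 → 3 active
lane  0: sub(0x43,0x09) ⇒ 0x3a
lane  1: sub(0x06,0xe2) ⇒ 0xffffffffffffff24
lane  2: sub(0x2e,0x3e) ⇒ 0xfffffffffffffff0
lane  3: tail/zero ⇒ 0x00

vd[1] = 18446744073709551396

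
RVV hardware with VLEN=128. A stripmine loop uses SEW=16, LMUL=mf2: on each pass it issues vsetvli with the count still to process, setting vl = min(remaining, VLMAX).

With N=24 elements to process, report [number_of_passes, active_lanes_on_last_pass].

VLMAX = VLEN×LMUL/SEW = 128×1/2/16 = 4
iterations = ceil(24/4) = 6; final-pass vl = 4

[iterations, last_vl] = [6, 4]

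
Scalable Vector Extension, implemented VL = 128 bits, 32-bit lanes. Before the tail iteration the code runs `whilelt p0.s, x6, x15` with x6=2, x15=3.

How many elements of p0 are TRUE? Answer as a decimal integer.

vl = 1

register lanes = 128/32 = 4
active while 2+j < 3, i.e. j ∈ [0,1) capped at 4 ⇒ 1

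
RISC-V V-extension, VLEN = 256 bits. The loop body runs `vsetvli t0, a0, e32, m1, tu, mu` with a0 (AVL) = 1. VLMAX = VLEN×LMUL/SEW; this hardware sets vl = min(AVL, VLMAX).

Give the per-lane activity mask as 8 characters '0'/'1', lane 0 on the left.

predicate = 10000000

VLMAX = (256 × 1) / 32 = 8 lanes
vl = min(AVL, VLMAX) = min(1, 8) = 1
bits (lane 0 leftmost): 10000000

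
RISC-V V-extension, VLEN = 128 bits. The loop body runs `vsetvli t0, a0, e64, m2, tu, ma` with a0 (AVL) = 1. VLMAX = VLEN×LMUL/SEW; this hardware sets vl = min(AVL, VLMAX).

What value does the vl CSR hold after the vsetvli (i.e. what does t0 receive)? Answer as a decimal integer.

vl = 1

lanes per group: 128·2/64 = 4
AVL=1 ≤ VLMAX=4, so vl = 1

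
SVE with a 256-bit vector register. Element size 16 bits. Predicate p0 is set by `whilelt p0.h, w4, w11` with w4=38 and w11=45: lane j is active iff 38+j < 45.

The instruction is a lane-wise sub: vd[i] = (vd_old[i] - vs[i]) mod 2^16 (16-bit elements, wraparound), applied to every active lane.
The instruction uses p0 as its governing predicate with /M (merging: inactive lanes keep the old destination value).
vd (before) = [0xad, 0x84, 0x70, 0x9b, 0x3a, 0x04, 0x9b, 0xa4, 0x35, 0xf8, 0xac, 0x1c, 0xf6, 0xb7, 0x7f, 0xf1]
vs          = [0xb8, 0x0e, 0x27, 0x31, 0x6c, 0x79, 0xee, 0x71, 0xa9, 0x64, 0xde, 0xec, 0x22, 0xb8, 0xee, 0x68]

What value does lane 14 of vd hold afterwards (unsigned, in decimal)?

vd[14] = 127

register lanes = 256/16 = 16
whilelt: lane j active iff 38+j < 45 → j < 7 → 7 active
vd[0] sub(0xad,0xb8) -> 0xfff5
vd[1] sub(0x84,0x0e) -> 0x76
vd[2] sub(0x70,0x27) -> 0x49
vd[3] sub(0x9b,0x31) -> 0x6a
vd[4] sub(0x3a,0x6c) -> 0xffce
vd[5] sub(0x04,0x79) -> 0xff8b
vd[6] sub(0x9b,0xee) -> 0xffad
vd[7] tail/keep -> 0xa4
vd[8] tail/keep -> 0x35
vd[9] tail/keep -> 0xf8
vd[10] tail/keep -> 0xac
vd[11] tail/keep -> 0x1c
vd[12] tail/keep -> 0xf6
vd[13] tail/keep -> 0xb7
vd[14] tail/keep -> 0x7f
vd[15] tail/keep -> 0xf1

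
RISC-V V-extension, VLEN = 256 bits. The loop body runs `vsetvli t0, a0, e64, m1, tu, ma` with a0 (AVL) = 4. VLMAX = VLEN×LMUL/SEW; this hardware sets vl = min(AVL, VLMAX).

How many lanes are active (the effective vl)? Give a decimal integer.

vl = 4

VLMAX = (256 × 1) / 64 = 4 lanes
vl ← min(4, 4) = 4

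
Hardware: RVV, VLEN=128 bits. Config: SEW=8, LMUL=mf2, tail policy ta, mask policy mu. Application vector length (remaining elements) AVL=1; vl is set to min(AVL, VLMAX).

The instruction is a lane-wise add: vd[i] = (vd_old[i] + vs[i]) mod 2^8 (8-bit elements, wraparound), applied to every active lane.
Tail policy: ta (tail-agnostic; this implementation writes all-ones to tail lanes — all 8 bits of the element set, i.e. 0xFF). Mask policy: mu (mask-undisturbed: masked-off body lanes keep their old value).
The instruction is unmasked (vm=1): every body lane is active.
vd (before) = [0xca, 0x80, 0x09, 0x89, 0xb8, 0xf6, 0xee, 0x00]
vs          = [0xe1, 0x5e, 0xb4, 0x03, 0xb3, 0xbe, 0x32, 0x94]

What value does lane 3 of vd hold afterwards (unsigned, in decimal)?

lanes per group: 128·1/2/8 = 8
AVL=1 ≤ VLMAX=8, so vl = 1
vd[0] add(0xca,0xe1) -> 0xab
vd[1] tail/ones -> 0xff
vd[2] tail/ones -> 0xff
vd[3] tail/ones -> 0xff
vd[4] tail/ones -> 0xff
vd[5] tail/ones -> 0xff
vd[6] tail/ones -> 0xff
vd[7] tail/ones -> 0xff

vd[3] = 255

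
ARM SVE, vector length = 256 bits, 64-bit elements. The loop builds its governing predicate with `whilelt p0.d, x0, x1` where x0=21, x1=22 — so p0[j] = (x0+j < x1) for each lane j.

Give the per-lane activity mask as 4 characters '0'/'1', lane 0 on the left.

predicate = 1000

register lanes = 256/64 = 4
whilelt: lane j active iff 21+j < 22 → j < 1 → 1 active
bits (lane 0 leftmost): 1000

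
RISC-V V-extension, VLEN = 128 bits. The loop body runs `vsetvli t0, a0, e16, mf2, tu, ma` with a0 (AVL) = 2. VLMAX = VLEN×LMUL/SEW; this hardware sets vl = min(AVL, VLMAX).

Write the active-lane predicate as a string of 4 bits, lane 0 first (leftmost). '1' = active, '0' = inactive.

VLMAX = VLEN×LMUL/SEW = 128×1/2/16 = 4
AVL=2 ≤ VLMAX=4, so vl = 2
bits (lane 0 leftmost): 1100

predicate = 1100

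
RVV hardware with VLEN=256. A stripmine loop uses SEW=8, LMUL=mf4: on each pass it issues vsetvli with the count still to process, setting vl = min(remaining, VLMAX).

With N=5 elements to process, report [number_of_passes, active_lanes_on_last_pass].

VLMAX = VLEN×LMUL/SEW = 256×1/4/8 = 8
5 elements at 8/iter → 1 passes, remainder 5 on the last

[iterations, last_vl] = [1, 5]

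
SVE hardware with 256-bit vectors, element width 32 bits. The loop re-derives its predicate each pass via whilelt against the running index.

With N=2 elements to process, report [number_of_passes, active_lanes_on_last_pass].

lane count: 256 div 32 = 8
2 elements at 8/iter → 1 passes, remainder 2 on the last

[iterations, last_vl] = [1, 2]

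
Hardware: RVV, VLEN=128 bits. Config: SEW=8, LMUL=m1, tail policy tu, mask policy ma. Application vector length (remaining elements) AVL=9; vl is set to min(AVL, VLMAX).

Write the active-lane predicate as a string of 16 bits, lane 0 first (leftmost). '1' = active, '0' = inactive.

predicate = 1111111110000000

VLMAX = (128 × 1) / 8 = 16 lanes
vl ← min(9, 16) = 9
bits (lane 0 leftmost): 1111111110000000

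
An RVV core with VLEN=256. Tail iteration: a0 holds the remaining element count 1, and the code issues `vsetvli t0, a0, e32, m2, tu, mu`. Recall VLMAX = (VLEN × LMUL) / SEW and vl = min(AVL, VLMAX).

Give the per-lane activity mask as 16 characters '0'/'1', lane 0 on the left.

predicate = 1000000000000000

lanes per group: 256·2/32 = 16
vl = min(AVL, VLMAX) = min(1, 16) = 1
bits (lane 0 leftmost): 1000000000000000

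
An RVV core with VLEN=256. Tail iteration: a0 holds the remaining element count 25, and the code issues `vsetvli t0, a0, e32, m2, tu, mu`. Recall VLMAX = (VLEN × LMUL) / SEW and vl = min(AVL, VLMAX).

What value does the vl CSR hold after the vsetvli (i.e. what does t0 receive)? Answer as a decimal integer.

VLMAX = (256 × 2) / 32 = 16 lanes
vl ← min(25, 16) = 16

vl = 16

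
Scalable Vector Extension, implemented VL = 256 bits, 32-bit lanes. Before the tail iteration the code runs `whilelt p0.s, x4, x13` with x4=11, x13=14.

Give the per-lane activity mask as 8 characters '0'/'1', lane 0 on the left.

predicate = 11100000

lane count: 256 div 32 = 8
active while 11+j < 14, i.e. j ∈ [0,3) capped at 8 ⇒ 3
bits (lane 0 leftmost): 11100000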